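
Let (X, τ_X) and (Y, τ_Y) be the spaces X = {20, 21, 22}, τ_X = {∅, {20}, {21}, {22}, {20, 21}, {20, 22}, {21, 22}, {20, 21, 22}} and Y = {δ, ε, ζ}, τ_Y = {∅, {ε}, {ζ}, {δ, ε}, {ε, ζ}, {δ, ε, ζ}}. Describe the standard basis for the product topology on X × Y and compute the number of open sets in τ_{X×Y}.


Basis B = {∅ × ∅, {20} × {ε}, {20} × {ζ}, {21} × {ε}, {21} × {ζ}, {22} × {ε}, {22} × {ζ}, {20} × {δ, ε}, {20} × {ε, ζ}, {20, 21} × {ε}, {20, 22} × {ε}, {20, 21} × {ζ}, {20, 22} × {ζ}, {21} × {δ, ε}, {21} × {ε, ζ}, {21, 22} × {ε}, {21, 22} × {ζ}, {22} × {δ, ε}, {22} × {ε, ζ}, {20} × {δ, ε, ζ}, {20, 21, 22} × {ε}, {20, 21, 22} × {ζ}, {21} × {δ, ε, ζ}, {22} × {δ, ε, ζ}, {20, 21} × {δ, ε}, {20, 22} × {δ, ε}, {20, 21} × {ε, ζ}, {20, 22} × {ε, ζ}, {21, 22} × {δ, ε}, {21, 22} × {ε, ζ}, {20, 21} × {δ, ε, ζ}, {20, 22} × {δ, ε, ζ}, {20, 21, 22} × {δ, ε}, {20, 21, 22} × {ε, ζ}, {21, 22} × {δ, ε, ζ}, {20, 21, 22} × {δ, ε, ζ}}; |τ_{X×Y}| = 216.

Enumerate products U × V with U ∈ τ_X, V ∈ τ_Y (deduplicated):
  ∅ × ∅ = {} (∅)
  {20} × {ε} = {(20,ε)}
  {20} × {ζ} = {(20,ζ)}
  {21} × {ε} = {(21,ε)}
  {21} × {ζ} = {(21,ζ)}
  {22} × {ε} = {(22,ε)}
  {22} × {ζ} = {(22,ζ)}
  {20} × {δ, ε} = {(20,δ), (20,ε)}
  {20} × {ε, ζ} = {(20,ε), (20,ζ)}
  {20, 21} × {ε} = {(20,ε), (21,ε)}
  {20, 22} × {ε} = {(20,ε), (22,ε)}
  {20, 21} × {ζ} = {(20,ζ), (21,ζ)}
  {20, 22} × {ζ} = {(20,ζ), (22,ζ)}
  {21} × {δ, ε} = {(21,δ), (21,ε)}
  {21} × {ε, ζ} = {(21,ε), (21,ζ)}
  {21, 22} × {ε} = {(21,ε), (22,ε)}
  {21, 22} × {ζ} = {(21,ζ), (22,ζ)}
  {22} × {δ, ε} = {(22,δ), (22,ε)}
  {22} × {ε, ζ} = {(22,ε), (22,ζ)}
  {20} × {δ, ε, ζ} = {(20,δ), (20,ε), (20,ζ)}
  {20, 21, 22} × {ε} = {(20,ε), (21,ε), (22,ε)}
  {20, 21, 22} × {ζ} = {(20,ζ), (21,ζ), (22,ζ)}
  {21} × {δ, ε, ζ} = {(21,δ), (21,ε), (21,ζ)}
  {22} × {δ, ε, ζ} = {(22,δ), (22,ε), (22,ζ)}
  {20, 21} × {δ, ε} = {(20,δ), (20,ε), (21,δ), (21,ε)}
  {20, 22} × {δ, ε} = {(20,δ), (20,ε), (22,δ), (22,ε)}
  {20, 21} × {ε, ζ} = {(20,ε), (20,ζ), (21,ε), (21,ζ)}
  {20, 22} × {ε, ζ} = {(20,ε), (20,ζ), (22,ε), (22,ζ)}
  {21, 22} × {δ, ε} = {(21,δ), (21,ε), (22,δ), (22,ε)}
  {21, 22} × {ε, ζ} = {(21,ε), (21,ζ), (22,ε), (22,ζ)}
  {20, 21} × {δ, ε, ζ} = {(20,δ), (20,ε), (20,ζ), (21,δ), (21,ε), (21,ζ)}
  {20, 22} × {δ, ε, ζ} = {(20,δ), (20,ε), (20,ζ), (22,δ), (22,ε), (22,ζ)}
  {20, 21, 22} × {δ, ε} = {(20,δ), (20,ε), (21,δ), (21,ε), (22,δ), (22,ε)}
  {20, 21, 22} × {ε, ζ} = {(20,ε), (20,ζ), (21,ε), (21,ζ), (22,ε), (22,ζ)}
  {21, 22} × {δ, ε, ζ} = {(21,δ), (21,ε), (21,ζ), (22,δ), (22,ε), (22,ζ)}
  {20, 21, 22} × {δ, ε, ζ} = {(20,δ), (20,ε), (20,ζ), (21,δ), (21,ε), (21,ζ), (22,δ), (22,ε), (22,ζ)}
These 36 distinct sets form the basis B.
Close under arbitrary unions to get τ_{X×Y}; counting gives |τ_{X×Y}| = 216.


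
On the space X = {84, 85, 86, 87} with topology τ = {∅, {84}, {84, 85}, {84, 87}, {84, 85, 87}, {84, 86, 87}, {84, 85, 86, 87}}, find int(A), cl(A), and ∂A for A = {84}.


int(A) = {84}, cl(A) = {84, 85, 86, 87}, ∂A = {85, 86, 87}.

Closed sets in (X, τ) are complements of opens:
  closed(X, τ) = {∅, {85}, {86}, {85, 86}, {86, 87}, {85, 86, 87}, {84, 85, 86, 87}}.
int(A) = ⋃ {U ∈ τ : U ⊆ A}. Opens contained in A: ∅, {84}.
Taking the union of these: int(A) = {84}.
cl(A) = ⋂ {C closed : A ⊆ C}. Closed sets containing A: {84, 85, 86, 87}.
Intersecting these: cl(A) = {84, 85, 86, 87}.
∂A = cl(A) ∖ int(A) = {84, 85, 86, 87} ∖ {84} = {85, 86, 87}.


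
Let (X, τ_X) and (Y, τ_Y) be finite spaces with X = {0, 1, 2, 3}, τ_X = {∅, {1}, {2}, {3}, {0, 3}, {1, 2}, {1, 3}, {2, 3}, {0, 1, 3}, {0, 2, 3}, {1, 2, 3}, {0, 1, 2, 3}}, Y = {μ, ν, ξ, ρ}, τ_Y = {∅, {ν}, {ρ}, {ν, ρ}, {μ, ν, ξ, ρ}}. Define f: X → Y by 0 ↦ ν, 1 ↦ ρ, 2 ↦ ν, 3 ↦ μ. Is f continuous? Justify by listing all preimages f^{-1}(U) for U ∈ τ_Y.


f is NOT continuous.

Compute f^{-1}(U) for each U ∈ τ_Y:
  U = ∅: f^{-1}(U) = ∅ ∈ τ_X ✓.
  U = {ν}: f^{-1}(U) = {0, 2} ∉ τ_X ✗.
  U = {ρ}: f^{-1}(U) = {1} ∈ τ_X ✓.
  U = {ν, ρ}: f^{-1}(U) = {0, 1, 2} ∉ τ_X ✗.
  U = {μ, ν, ξ, ρ}: f^{-1}(U) = {0, 1, 2, 3} ∈ τ_X ✓.
Found U = {ν} with f^{-1}(U) = {0, 2} not in τ_X. Therefore f is NOT continuous.


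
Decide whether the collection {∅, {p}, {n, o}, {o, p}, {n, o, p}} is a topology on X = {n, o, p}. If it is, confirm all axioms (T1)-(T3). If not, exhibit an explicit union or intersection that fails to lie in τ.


τ is NOT a topology on X.

Axiom (T1): ∅ ∈ τ? Yes; X ∈ τ? Yes.
Axiom (T2/T3): check pairwise unions and intersections of members of τ.
Counterexample for (T3): {n, o} ∩ {o, p} = {o} ∉ τ. Therefore τ is NOT a topology.


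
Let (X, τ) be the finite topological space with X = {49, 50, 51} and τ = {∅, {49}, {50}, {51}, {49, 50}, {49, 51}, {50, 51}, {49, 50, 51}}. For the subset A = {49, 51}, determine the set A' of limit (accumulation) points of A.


A' = ∅

For each x ∈ X, list the open sets U ∈ τ with x ∈ U, then check whether U ∩ (A ∖ {x}) ≠ ∅ for every such U.
  x = 49: open {49} ∋ x has {49} ∩ (A ∖ {49}) = ∅, so x is NOT a limit point.
  x = 50: open {50} ∋ x has {50} ∩ (A ∖ {50}) = ∅, so x is NOT a limit point.
  x = 51: open {51} ∋ x has {51} ∩ (A ∖ {51}) = ∅, so x is NOT a limit point.
Collecting: A' = ∅.


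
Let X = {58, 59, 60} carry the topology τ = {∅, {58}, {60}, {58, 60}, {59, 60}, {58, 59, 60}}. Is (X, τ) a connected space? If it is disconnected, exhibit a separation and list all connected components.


(X, τ) is disconnected; components = [{58}, {59, 60}].

Find clopen sets (U ∈ τ with X ∖ U ∈ τ):
  U = ∅, X ∖ U = {58, 59, 60} — both open, so U is clopen.
  U = {58}, X ∖ U = {59, 60} — both open, so U is clopen.
  U = {59, 60}, X ∖ U = {58} — both open, so U is clopen.
  U = {58, 59, 60}, X ∖ U = ∅ — both open, so U is clopen.
Nontrivial clopen(s) exist: e.g. {59, 60}. So (X, τ) is disconnected.
Compute connected components by grouping points that agree on all clopens:
  component: {58}
  component: {59, 60}


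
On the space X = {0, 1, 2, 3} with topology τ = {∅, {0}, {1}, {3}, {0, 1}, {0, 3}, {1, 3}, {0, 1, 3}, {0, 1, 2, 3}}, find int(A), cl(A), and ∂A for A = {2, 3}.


int(A) = {3}, cl(A) = {2, 3}, ∂A = {2}.

Closed sets in (X, τ) are complements of opens:
  closed(X, τ) = {∅, {2}, {0, 2}, {1, 2}, {2, 3}, {0, 1, 2}, {0, 2, 3}, {1, 2, 3}, {0, 1, 2, 3}}.
int(A) = ⋃ {U ∈ τ : U ⊆ A}. Opens contained in A: ∅, {3}.
Taking the union of these: int(A) = {3}.
cl(A) = ⋂ {C closed : A ⊆ C}. Closed sets containing A: {2, 3}, {0, 2, 3}, {1, 2, 3}, {0, 1, 2, 3}.
Intersecting these: cl(A) = {2, 3}.
∂A = cl(A) ∖ int(A) = {2, 3} ∖ {3} = {2}.


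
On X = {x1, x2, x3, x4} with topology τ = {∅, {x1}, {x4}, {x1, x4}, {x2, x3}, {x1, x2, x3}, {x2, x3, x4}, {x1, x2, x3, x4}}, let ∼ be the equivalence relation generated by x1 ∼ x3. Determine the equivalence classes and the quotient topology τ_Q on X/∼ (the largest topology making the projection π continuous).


X/∼ = {[x1=x3], [x2], [x4]}; |τ_Q| = 4.

Equivalence classes: [x1=x3], [x2], [x4].
Quotient map π: X → X/∼ sends x1 ↦ [x1=x3], x2 ↦ [x2], x3 ↦ [x1=x3], x4 ↦ [x4].
For each subset V ⊆ X/∼, compute π^{-1}(V) ⊆ X and check whether π^{-1}(V) ∈ τ. V is open in τ_Q iff π^{-1}(V) ∈ τ.
  V = {}: π^{-1}(V) = ∅ ∈ τ ✓.
  V = {[x1=x3]}: π^{-1}(V) = {x1, x3} ∉ τ ✗.
  V = {[x2]}: π^{-1}(V) = {x2} ∉ τ ✗.
  V = {[x1=x3], [x2]}: π^{-1}(V) = {x1, x2, x3} ∈ τ ✓.
  V = {[x4]}: π^{-1}(V) = {x4} ∈ τ ✓.
  V = {[x1=x3], [x4]}: π^{-1}(V) = {x1, x3, x4} ∉ τ ✗.
  V = {[x2], [x4]}: π^{-1}(V) = {x2, x4} ∉ τ ✗.
  V = {[x1=x3], [x2], [x4]}: π^{-1}(V) = {x1, x2, x3, x4} ∈ τ ✓.
Open sets in the quotient: τ_Q = {{}, {[x1=x3], [x2]}, {[x4]}, {[x1=x3], [x2], [x4]}} (4 elements).


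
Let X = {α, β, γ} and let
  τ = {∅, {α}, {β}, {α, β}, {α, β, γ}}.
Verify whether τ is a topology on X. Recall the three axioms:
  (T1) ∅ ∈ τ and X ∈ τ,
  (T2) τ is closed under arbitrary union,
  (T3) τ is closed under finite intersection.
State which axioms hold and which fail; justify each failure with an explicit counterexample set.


τ IS a topology on X.

Axiom (T1): ∅ ∈ τ? Yes; X ∈ τ? Yes.
Axiom (T2/T3): check pairwise unions and intersections of members of τ.
All pairwise intersections and unions checked — each lies in τ. Therefore τ satisfies (T1), (T2), (T3): it IS a topology on X.


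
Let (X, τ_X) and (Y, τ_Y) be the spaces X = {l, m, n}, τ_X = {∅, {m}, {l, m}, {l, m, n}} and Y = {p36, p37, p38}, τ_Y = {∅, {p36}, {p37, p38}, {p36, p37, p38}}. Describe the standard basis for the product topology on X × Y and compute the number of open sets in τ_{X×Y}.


Basis B = {∅ × ∅, {m} × {p36}, {l, m} × {p36}, {m} × {p37, p38}, {l, m, n} × {p36}, {m} × {p36, p37, p38}, {l, m} × {p37, p38}, {l, m} × {p36, p37, p38}, {l, m, n} × {p37, p38}, {l, m, n} × {p36, p37, p38}}; |τ_{X×Y}| = 16.

Enumerate products U × V with U ∈ τ_X, V ∈ τ_Y (deduplicated):
  ∅ × ∅ = {} (∅)
  {m} × {p36} = {(m,p36)}
  {l, m} × {p36} = {(l,p36), (m,p36)}
  {m} × {p37, p38} = {(m,p37), (m,p38)}
  {l, m, n} × {p36} = {(l,p36), (m,p36), (n,p36)}
  {m} × {p36, p37, p38} = {(m,p36), (m,p37), (m,p38)}
  {l, m} × {p37, p38} = {(l,p37), (l,p38), (m,p37), (m,p38)}
  {l, m} × {p36, p37, p38} = {(l,p36), (l,p37), (l,p38), (m,p36), (m,p37), (m,p38)}
  {l, m, n} × {p37, p38} = {(l,p37), (l,p38), (m,p37), (m,p38), (n,p37), (n,p38)}
  {l, m, n} × {p36, p37, p38} = {(l,p36), (l,p37), (l,p38), (m,p36), (m,p37), (m,p38), (n,p36), (n,p37), (n,p38)}
These 10 distinct sets form the basis B.
Close under arbitrary unions to get τ_{X×Y}; counting gives |τ_{X×Y}| = 16.


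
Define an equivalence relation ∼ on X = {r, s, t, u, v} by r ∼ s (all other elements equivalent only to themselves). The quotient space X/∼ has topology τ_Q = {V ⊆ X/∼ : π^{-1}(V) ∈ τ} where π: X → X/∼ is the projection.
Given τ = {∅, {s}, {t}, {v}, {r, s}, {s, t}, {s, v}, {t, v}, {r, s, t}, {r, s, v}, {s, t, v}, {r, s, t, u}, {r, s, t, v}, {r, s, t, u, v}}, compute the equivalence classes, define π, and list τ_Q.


X/∼ = {[r=s], [t], [u], [v]}; |τ_Q| = 10.

Equivalence classes: [r=s], [t], [u], [v].
Quotient map π: X → X/∼ sends r ↦ [r=s], s ↦ [r=s], t ↦ [t], u ↦ [u], v ↦ [v].
For each subset V ⊆ X/∼, compute π^{-1}(V) ⊆ X and check whether π^{-1}(V) ∈ τ. V is open in τ_Q iff π^{-1}(V) ∈ τ.
  V = {}: π^{-1}(V) = ∅ ∈ τ ✓.
  V = {[r=s]}: π^{-1}(V) = {r, s} ∈ τ ✓.
  V = {[t]}: π^{-1}(V) = {t} ∈ τ ✓.
  V = {[r=s], [t]}: π^{-1}(V) = {r, s, t} ∈ τ ✓.
  V = {[u]}: π^{-1}(V) = {u} ∉ τ ✗.
  V = {[r=s], [u]}: π^{-1}(V) = {r, s, u} ∉ τ ✗.
  V = {[t], [u]}: π^{-1}(V) = {t, u} ∉ τ ✗.
  V = {[r=s], [t], [u]}: π^{-1}(V) = {r, s, t, u} ∈ τ ✓.
  V = {[v]}: π^{-1}(V) = {v} ∈ τ ✓.
  V = {[r=s], [v]}: π^{-1}(V) = {r, s, v} ∈ τ ✓.
  V = {[t], [v]}: π^{-1}(V) = {t, v} ∈ τ ✓.
  V = {[r=s], [t], [v]}: π^{-1}(V) = {r, s, t, v} ∈ τ ✓.
  V = {[u], [v]}: π^{-1}(V) = {u, v} ∉ τ ✗.
  V = {[r=s], [u], [v]}: π^{-1}(V) = {r, s, u, v} ∉ τ ✗.
  V = {[t], [u], [v]}: π^{-1}(V) = {t, u, v} ∉ τ ✗.
  V = {[r=s], [t], [u], [v]}: π^{-1}(V) = {r, s, t, u, v} ∈ τ ✓.
Open sets in the quotient: τ_Q = {{}, {[r=s]}, {[t]}, {[r=s], [t]}, {[r=s], [t], [u]}, {[v]}, {[r=s], [v]}, {[t], [v]}, {[r=s], [t], [v]}, {[r=s], [t], [u], [v]}} (10 elements).


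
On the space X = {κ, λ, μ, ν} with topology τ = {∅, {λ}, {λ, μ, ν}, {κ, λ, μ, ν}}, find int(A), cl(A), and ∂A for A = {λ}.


int(A) = {λ}, cl(A) = {κ, λ, μ, ν}, ∂A = {κ, μ, ν}.

Closed sets in (X, τ) are complements of opens:
  closed(X, τ) = {∅, {κ}, {κ, μ, ν}, {κ, λ, μ, ν}}.
int(A) = ⋃ {U ∈ τ : U ⊆ A}. Opens contained in A: ∅, {λ}.
Taking the union of these: int(A) = {λ}.
cl(A) = ⋂ {C closed : A ⊆ C}. Closed sets containing A: {κ, λ, μ, ν}.
Intersecting these: cl(A) = {κ, λ, μ, ν}.
∂A = cl(A) ∖ int(A) = {κ, λ, μ, ν} ∖ {λ} = {κ, μ, ν}.


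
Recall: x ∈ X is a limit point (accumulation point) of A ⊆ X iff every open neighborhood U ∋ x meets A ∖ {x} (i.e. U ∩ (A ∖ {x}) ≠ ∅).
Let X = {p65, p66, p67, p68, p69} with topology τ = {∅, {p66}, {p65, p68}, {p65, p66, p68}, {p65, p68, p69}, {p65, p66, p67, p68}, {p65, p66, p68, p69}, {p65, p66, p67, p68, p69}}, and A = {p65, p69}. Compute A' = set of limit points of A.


A' = {p67, p68, p69}

For each x ∈ X, list the open sets U ∈ τ with x ∈ U, then check whether U ∩ (A ∖ {x}) ≠ ∅ for every such U.
  x = p65: open {p65, p68} ∋ x has {p65, p68} ∩ (A ∖ {p65}) = ∅, so x is NOT a limit point.
  x = p66: open {p66} ∋ x has {p66} ∩ (A ∖ {p66}) = ∅, so x is NOT a limit point.
  x = p67: opens ∋ x are {p65, p66, p67, p68}, {p65, p66, p67, p68, p69}; each meets A ∖ {p67}, so x IS a limit point.
  x = p68: opens ∋ x are {p65, p68}, {p65, p66, p68}, {p65, p68, p69}, {p65, p66, p67, p68}, {p65, p66, p68, p69}, {p65, p66, p67, p68, p69}; each meets A ∖ {p68}, so x IS a limit point.
  x = p69: opens ∋ x are {p65, p68, p69}, {p65, p66, p68, p69}, {p65, p66, p67, p68, p69}; each meets A ∖ {p69}, so x IS a limit point.
Collecting: A' = {p67, p68, p69}.


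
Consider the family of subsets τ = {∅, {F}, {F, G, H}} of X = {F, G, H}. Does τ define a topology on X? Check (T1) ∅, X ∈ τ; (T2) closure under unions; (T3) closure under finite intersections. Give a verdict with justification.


τ IS a topology on X.

Axiom (T1): ∅ ∈ τ? Yes; X ∈ τ? Yes.
Axiom (T2/T3): check pairwise unions and intersections of members of τ.
All pairwise intersections and unions checked — each lies in τ. Therefore τ satisfies (T1), (T2), (T3): it IS a topology on X.


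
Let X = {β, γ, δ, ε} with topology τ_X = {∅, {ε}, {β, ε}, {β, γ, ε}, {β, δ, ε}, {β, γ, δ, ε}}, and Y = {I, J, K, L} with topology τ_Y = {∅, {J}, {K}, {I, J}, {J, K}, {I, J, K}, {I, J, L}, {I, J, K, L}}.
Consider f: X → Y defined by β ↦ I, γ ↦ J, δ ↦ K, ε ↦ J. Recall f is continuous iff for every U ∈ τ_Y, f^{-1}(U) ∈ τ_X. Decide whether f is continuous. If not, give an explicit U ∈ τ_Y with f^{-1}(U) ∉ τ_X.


f is NOT continuous.

Compute f^{-1}(U) for each U ∈ τ_Y:
  U = ∅: f^{-1}(U) = ∅ ∈ τ_X ✓.
  U = {J}: f^{-1}(U) = {γ, ε} ∉ τ_X ✗.
  U = {K}: f^{-1}(U) = {δ} ∉ τ_X ✗.
  U = {I, J}: f^{-1}(U) = {β, γ, ε} ∈ τ_X ✓.
  U = {J, K}: f^{-1}(U) = {γ, δ, ε} ∉ τ_X ✗.
  U = {I, J, K}: f^{-1}(U) = {β, γ, δ, ε} ∈ τ_X ✓.
  U = {I, J, L}: f^{-1}(U) = {β, γ, ε} ∈ τ_X ✓.
  U = {I, J, K, L}: f^{-1}(U) = {β, γ, δ, ε} ∈ τ_X ✓.
Found U = {J} with f^{-1}(U) = {γ, ε} not in τ_X. Therefore f is NOT continuous.


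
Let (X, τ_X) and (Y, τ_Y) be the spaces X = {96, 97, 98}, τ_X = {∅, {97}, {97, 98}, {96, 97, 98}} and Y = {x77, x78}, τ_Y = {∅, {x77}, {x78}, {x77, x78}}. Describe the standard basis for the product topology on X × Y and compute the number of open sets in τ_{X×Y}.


Basis B = {∅ × ∅, {97} × {x77}, {97} × {x78}, {97} × {x77, x78}, {97, 98} × {x77}, {97, 98} × {x78}, {96, 97, 98} × {x77}, {96, 97, 98} × {x78}, {97, 98} × {x77, x78}, {96, 97, 98} × {x77, x78}}; |τ_{X×Y}| = 16.

Enumerate products U × V with U ∈ τ_X, V ∈ τ_Y (deduplicated):
  ∅ × ∅ = {} (∅)
  {97} × {x77} = {(97,x77)}
  {97} × {x78} = {(97,x78)}
  {97} × {x77, x78} = {(97,x77), (97,x78)}
  {97, 98} × {x77} = {(97,x77), (98,x77)}
  {97, 98} × {x78} = {(97,x78), (98,x78)}
  {96, 97, 98} × {x77} = {(96,x77), (97,x77), (98,x77)}
  {96, 97, 98} × {x78} = {(96,x78), (97,x78), (98,x78)}
  {97, 98} × {x77, x78} = {(97,x77), (97,x78), (98,x77), (98,x78)}
  {96, 97, 98} × {x77, x78} = {(96,x77), (96,x78), (97,x77), (97,x78), (98,x77), (98,x78)}
These 10 distinct sets form the basis B.
Close under arbitrary unions to get τ_{X×Y}; counting gives |τ_{X×Y}| = 16.


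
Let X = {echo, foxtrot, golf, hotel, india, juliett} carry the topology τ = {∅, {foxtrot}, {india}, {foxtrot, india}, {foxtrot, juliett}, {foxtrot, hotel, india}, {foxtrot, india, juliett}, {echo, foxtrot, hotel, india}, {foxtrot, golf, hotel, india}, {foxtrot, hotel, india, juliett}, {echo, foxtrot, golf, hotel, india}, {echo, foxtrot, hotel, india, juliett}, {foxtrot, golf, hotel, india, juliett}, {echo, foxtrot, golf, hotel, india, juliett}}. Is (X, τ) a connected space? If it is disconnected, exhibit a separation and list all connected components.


(X, τ) is connected.

Find clopen sets (U ∈ τ with X ∖ U ∈ τ):
  U = ∅, X ∖ U = {echo, foxtrot, golf, hotel, india, juliett} — both open, so U is clopen.
  U = {echo, foxtrot, golf, hotel, india, juliett}, X ∖ U = ∅ — both open, so U is clopen.
Only trivial clopens (∅ and X) exist, so (X, τ) is connected.
Compute connected components by grouping points that agree on all clopens:
  component: {echo, foxtrot, golf, hotel, india, juliett}


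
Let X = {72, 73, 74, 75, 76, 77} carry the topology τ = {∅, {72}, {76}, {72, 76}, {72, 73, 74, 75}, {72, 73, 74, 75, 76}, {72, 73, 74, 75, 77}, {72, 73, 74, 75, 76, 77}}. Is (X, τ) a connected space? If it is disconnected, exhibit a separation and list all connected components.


(X, τ) is disconnected; components = [{76}, {72, 73, 74, 75, 77}].

Find clopen sets (U ∈ τ with X ∖ U ∈ τ):
  U = ∅, X ∖ U = {72, 73, 74, 75, 76, 77} — both open, so U is clopen.
  U = {76}, X ∖ U = {72, 73, 74, 75, 77} — both open, so U is clopen.
  U = {72, 73, 74, 75, 77}, X ∖ U = {76} — both open, so U is clopen.
  U = {72, 73, 74, 75, 76, 77}, X ∖ U = ∅ — both open, so U is clopen.
Nontrivial clopen(s) exist: e.g. {76}. So (X, τ) is disconnected.
Compute connected components by grouping points that agree on all clopens:
  component: {76}
  component: {72, 73, 74, 75, 77}


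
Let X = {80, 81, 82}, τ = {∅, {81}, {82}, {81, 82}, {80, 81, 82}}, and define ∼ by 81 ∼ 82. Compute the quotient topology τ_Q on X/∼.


X/∼ = {[80], [81=82]}; |τ_Q| = 3.

Equivalence classes: [80], [81=82].
Quotient map π: X → X/∼ sends 80 ↦ [80], 81 ↦ [81=82], 82 ↦ [81=82].
For each subset V ⊆ X/∼, compute π^{-1}(V) ⊆ X and check whether π^{-1}(V) ∈ τ. V is open in τ_Q iff π^{-1}(V) ∈ τ.
  V = {}: π^{-1}(V) = ∅ ∈ τ ✓.
  V = {[80]}: π^{-1}(V) = {80} ∉ τ ✗.
  V = {[81=82]}: π^{-1}(V) = {81, 82} ∈ τ ✓.
  V = {[80], [81=82]}: π^{-1}(V) = {80, 81, 82} ∈ τ ✓.
Open sets in the quotient: τ_Q = {{}, {[81=82]}, {[80], [81=82]}} (3 elements).


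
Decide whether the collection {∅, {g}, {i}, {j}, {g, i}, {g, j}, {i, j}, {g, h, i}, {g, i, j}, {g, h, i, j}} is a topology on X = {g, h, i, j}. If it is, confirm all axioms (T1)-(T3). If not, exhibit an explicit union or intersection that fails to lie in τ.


τ IS a topology on X.

Axiom (T1): ∅ ∈ τ? Yes; X ∈ τ? Yes.
Axiom (T2/T3): check pairwise unions and intersections of members of τ.
All pairwise intersections and unions checked — each lies in τ. Therefore τ satisfies (T1), (T2), (T3): it IS a topology on X.


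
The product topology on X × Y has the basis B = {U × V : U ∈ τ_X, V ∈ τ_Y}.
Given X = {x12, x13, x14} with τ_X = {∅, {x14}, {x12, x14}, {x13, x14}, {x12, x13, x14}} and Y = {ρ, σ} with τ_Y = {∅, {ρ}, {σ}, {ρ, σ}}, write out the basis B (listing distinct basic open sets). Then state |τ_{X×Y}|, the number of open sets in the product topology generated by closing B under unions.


Basis B = {∅ × ∅, {x14} × {ρ}, {x14} × {σ}, {x12, x14} × {ρ}, {x12, x14} × {σ}, {x13, x14} × {ρ}, {x13, x14} × {σ}, {x14} × {ρ, σ}, {x12, x13, x14} × {ρ}, {x12, x13, x14} × {σ}, {x12, x14} × {ρ, σ}, {x13, x14} × {ρ, σ}, {x12, x13, x14} × {ρ, σ}}; |τ_{X×Y}| = 25.

Enumerate products U × V with U ∈ τ_X, V ∈ τ_Y (deduplicated):
  ∅ × ∅ = {} (∅)
  {x14} × {ρ} = {(x14,ρ)}
  {x14} × {σ} = {(x14,σ)}
  {x12, x14} × {ρ} = {(x12,ρ), (x14,ρ)}
  {x12, x14} × {σ} = {(x12,σ), (x14,σ)}
  {x13, x14} × {ρ} = {(x13,ρ), (x14,ρ)}
  {x13, x14} × {σ} = {(x13,σ), (x14,σ)}
  {x14} × {ρ, σ} = {(x14,ρ), (x14,σ)}
  {x12, x13, x14} × {ρ} = {(x12,ρ), (x13,ρ), (x14,ρ)}
  {x12, x13, x14} × {σ} = {(x12,σ), (x13,σ), (x14,σ)}
  {x12, x14} × {ρ, σ} = {(x12,ρ), (x12,σ), (x14,ρ), (x14,σ)}
  {x13, x14} × {ρ, σ} = {(x13,ρ), (x13,σ), (x14,ρ), (x14,σ)}
  {x12, x13, x14} × {ρ, σ} = {(x12,ρ), (x12,σ), (x13,ρ), (x13,σ), (x14,ρ), (x14,σ)}
These 13 distinct sets form the basis B.
Close under arbitrary unions to get τ_{X×Y}; counting gives |τ_{X×Y}| = 25.


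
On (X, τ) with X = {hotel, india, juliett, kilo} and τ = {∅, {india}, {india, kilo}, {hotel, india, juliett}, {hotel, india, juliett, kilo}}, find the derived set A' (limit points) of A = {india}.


A' = {hotel, juliett, kilo}

For each x ∈ X, list the open sets U ∈ τ with x ∈ U, then check whether U ∩ (A ∖ {x}) ≠ ∅ for every such U.
  x = hotel: opens ∋ x are {hotel, india, juliett}, {hotel, india, juliett, kilo}; each meets A ∖ {hotel}, so x IS a limit point.
  x = india: open {india} ∋ x has {india} ∩ (A ∖ {india}) = ∅, so x is NOT a limit point.
  x = juliett: opens ∋ x are {hotel, india, juliett}, {hotel, india, juliett, kilo}; each meets A ∖ {juliett}, so x IS a limit point.
  x = kilo: opens ∋ x are {india, kilo}, {hotel, india, juliett, kilo}; each meets A ∖ {kilo}, so x IS a limit point.
Collecting: A' = {hotel, juliett, kilo}.


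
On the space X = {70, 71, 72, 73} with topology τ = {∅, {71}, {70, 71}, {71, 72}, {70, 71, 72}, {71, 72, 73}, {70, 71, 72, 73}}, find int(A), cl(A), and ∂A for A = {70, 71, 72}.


int(A) = {70, 71, 72}, cl(A) = {70, 71, 72, 73}, ∂A = {73}.

Closed sets in (X, τ) are complements of opens:
  closed(X, τ) = {∅, {70}, {73}, {70, 73}, {72, 73}, {70, 72, 73}, {70, 71, 72, 73}}.
int(A) = ⋃ {U ∈ τ : U ⊆ A}. Opens contained in A: ∅, {71}, {70, 71}, {71, 72}, {70, 71, 72}.
Taking the union of these: int(A) = {70, 71, 72}.
cl(A) = ⋂ {C closed : A ⊆ C}. Closed sets containing A: {70, 71, 72, 73}.
Intersecting these: cl(A) = {70, 71, 72, 73}.
∂A = cl(A) ∖ int(A) = {70, 71, 72, 73} ∖ {70, 71, 72} = {73}.


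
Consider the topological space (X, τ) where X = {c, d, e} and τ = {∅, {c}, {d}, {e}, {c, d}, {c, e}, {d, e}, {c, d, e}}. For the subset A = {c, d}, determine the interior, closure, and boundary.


int(A) = {c, d}, cl(A) = {c, d}, ∂A = ∅.

Closed sets in (X, τ) are complements of opens:
  closed(X, τ) = {∅, {c}, {d}, {e}, {c, d}, {c, e}, {d, e}, {c, d, e}}.
int(A) = ⋃ {U ∈ τ : U ⊆ A}. Opens contained in A: ∅, {c}, {d}, {c, d}.
Taking the union of these: int(A) = {c, d}.
cl(A) = ⋂ {C closed : A ⊆ C}. Closed sets containing A: {c, d}, {c, d, e}.
Intersecting these: cl(A) = {c, d}.
∂A = cl(A) ∖ int(A) = {c, d} ∖ {c, d} = ∅.


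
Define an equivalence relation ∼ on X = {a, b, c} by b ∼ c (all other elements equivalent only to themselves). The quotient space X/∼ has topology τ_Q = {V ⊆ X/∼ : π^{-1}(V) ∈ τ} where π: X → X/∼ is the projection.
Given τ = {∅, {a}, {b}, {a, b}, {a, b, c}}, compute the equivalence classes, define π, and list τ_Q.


X/∼ = {[a], [b=c]}; |τ_Q| = 3.

Equivalence classes: [a], [b=c].
Quotient map π: X → X/∼ sends a ↦ [a], b ↦ [b=c], c ↦ [b=c].
For each subset V ⊆ X/∼, compute π^{-1}(V) ⊆ X and check whether π^{-1}(V) ∈ τ. V is open in τ_Q iff π^{-1}(V) ∈ τ.
  V = {}: π^{-1}(V) = ∅ ∈ τ ✓.
  V = {[a]}: π^{-1}(V) = {a} ∈ τ ✓.
  V = {[b=c]}: π^{-1}(V) = {b, c} ∉ τ ✗.
  V = {[a], [b=c]}: π^{-1}(V) = {a, b, c} ∈ τ ✓.
Open sets in the quotient: τ_Q = {{}, {[a]}, {[a], [b=c]}} (3 elements).


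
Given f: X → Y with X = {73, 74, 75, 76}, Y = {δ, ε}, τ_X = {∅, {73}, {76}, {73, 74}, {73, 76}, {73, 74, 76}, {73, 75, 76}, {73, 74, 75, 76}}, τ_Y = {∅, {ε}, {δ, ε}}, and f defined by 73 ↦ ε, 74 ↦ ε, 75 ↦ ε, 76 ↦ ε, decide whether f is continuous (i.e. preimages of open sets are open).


f IS continuous.

Compute f^{-1}(U) for each U ∈ τ_Y:
  U = ∅: f^{-1}(U) = ∅ ∈ τ_X ✓.
  U = {ε}: f^{-1}(U) = {73, 74, 75, 76} ∈ τ_X ✓.
  U = {δ, ε}: f^{-1}(U) = {73, 74, 75, 76} ∈ τ_X ✓.
Every preimage lies in τ_X, so f IS continuous.


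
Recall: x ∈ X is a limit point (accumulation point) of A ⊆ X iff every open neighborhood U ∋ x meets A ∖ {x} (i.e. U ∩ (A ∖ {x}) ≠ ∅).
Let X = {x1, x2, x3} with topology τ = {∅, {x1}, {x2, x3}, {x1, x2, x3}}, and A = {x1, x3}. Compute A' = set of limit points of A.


A' = {x2}

For each x ∈ X, list the open sets U ∈ τ with x ∈ U, then check whether U ∩ (A ∖ {x}) ≠ ∅ for every such U.
  x = x1: open {x1} ∋ x has {x1} ∩ (A ∖ {x1}) = ∅, so x is NOT a limit point.
  x = x2: opens ∋ x are {x2, x3}, {x1, x2, x3}; each meets A ∖ {x2}, so x IS a limit point.
  x = x3: open {x2, x3} ∋ x has {x2, x3} ∩ (A ∖ {x3}) = ∅, so x is NOT a limit point.
Collecting: A' = {x2}.


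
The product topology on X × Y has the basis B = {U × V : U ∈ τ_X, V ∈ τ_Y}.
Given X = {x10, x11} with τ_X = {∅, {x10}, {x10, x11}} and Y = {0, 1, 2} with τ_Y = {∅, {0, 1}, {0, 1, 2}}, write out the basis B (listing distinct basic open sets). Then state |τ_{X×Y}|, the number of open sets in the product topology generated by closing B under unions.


Basis B = {∅ × ∅, {x10} × {0, 1}, {x10} × {0, 1, 2}, {x10, x11} × {0, 1}, {x10, x11} × {0, 1, 2}}; |τ_{X×Y}| = 6.

Enumerate products U × V with U ∈ τ_X, V ∈ τ_Y (deduplicated):
  ∅ × ∅ = {} (∅)
  {x10} × {0, 1} = {(x10,0), (x10,1)}
  {x10} × {0, 1, 2} = {(x10,0), (x10,1), (x10,2)}
  {x10, x11} × {0, 1} = {(x10,0), (x10,1), (x11,0), (x11,1)}
  {x10, x11} × {0, 1, 2} = {(x10,0), (x10,1), (x10,2), (x11,0), (x11,1), (x11,2)}
These 5 distinct sets form the basis B.
Close under arbitrary unions to get τ_{X×Y}; counting gives |τ_{X×Y}| = 6.


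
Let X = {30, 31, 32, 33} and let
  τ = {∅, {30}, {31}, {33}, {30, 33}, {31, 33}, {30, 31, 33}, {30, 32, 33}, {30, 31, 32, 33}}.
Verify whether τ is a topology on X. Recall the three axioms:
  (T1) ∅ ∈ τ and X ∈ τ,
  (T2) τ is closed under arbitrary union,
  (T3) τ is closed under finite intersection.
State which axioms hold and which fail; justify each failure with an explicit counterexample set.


τ is NOT a topology on X.

Axiom (T1): ∅ ∈ τ? Yes; X ∈ τ? Yes.
Axiom (T2/T3): check pairwise unions and intersections of members of τ.
Counterexample for (T2): {30} ∪ {31} = {30, 31} ∉ τ. Therefore τ is NOT a topology.


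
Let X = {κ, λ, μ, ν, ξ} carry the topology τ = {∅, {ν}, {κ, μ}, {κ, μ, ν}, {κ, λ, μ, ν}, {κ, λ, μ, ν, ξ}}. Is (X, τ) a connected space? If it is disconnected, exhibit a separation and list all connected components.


(X, τ) is connected.

Find clopen sets (U ∈ τ with X ∖ U ∈ τ):
  U = ∅, X ∖ U = {κ, λ, μ, ν, ξ} — both open, so U is clopen.
  U = {κ, λ, μ, ν, ξ}, X ∖ U = ∅ — both open, so U is clopen.
Only trivial clopens (∅ and X) exist, so (X, τ) is connected.
Compute connected components by grouping points that agree on all clopens:
  component: {κ, λ, μ, ν, ξ}


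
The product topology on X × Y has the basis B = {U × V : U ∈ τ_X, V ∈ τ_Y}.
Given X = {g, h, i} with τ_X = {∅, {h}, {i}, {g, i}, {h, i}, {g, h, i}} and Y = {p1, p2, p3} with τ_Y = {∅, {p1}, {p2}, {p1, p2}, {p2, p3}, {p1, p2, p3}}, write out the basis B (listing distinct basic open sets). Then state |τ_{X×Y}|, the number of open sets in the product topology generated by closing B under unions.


Basis B = {∅ × ∅, {h} × {p1}, {h} × {p2}, {i} × {p1}, {i} × {p2}, {g, i} × {p1}, {g, i} × {p2}, {h} × {p1, p2}, {h, i} × {p1}, {h} × {p2, p3}, {h, i} × {p2}, {i} × {p1, p2}, {i} × {p2, p3}, {g, h, i} × {p1}, {g, h, i} × {p2}, {h} × {p1, p2, p3}, {i} × {p1, p2, p3}, {g, i} × {p1, p2}, {g, i} × {p2, p3}, {h, i} × {p1, p2}, {h, i} × {p2, p3}, {g, i} × {p1, p2, p3}, {g, h, i} × {p1, p2}, {g, h, i} × {p2, p3}, {h, i} × {p1, p2, p3}, {g, h, i} × {p1, p2, p3}}; |τ_{X×Y}| = 108.

Enumerate products U × V with U ∈ τ_X, V ∈ τ_Y (deduplicated):
  ∅ × ∅ = {} (∅)
  {h} × {p1} = {(h,p1)}
  {h} × {p2} = {(h,p2)}
  {i} × {p1} = {(i,p1)}
  {i} × {p2} = {(i,p2)}
  {g, i} × {p1} = {(g,p1), (i,p1)}
  {g, i} × {p2} = {(g,p2), (i,p2)}
  {h} × {p1, p2} = {(h,p1), (h,p2)}
  {h, i} × {p1} = {(h,p1), (i,p1)}
  {h} × {p2, p3} = {(h,p2), (h,p3)}
  {h, i} × {p2} = {(h,p2), (i,p2)}
  {i} × {p1, p2} = {(i,p1), (i,p2)}
  {i} × {p2, p3} = {(i,p2), (i,p3)}
  {g, h, i} × {p1} = {(g,p1), (h,p1), (i,p1)}
  {g, h, i} × {p2} = {(g,p2), (h,p2), (i,p2)}
  {h} × {p1, p2, p3} = {(h,p1), (h,p2), (h,p3)}
  {i} × {p1, p2, p3} = {(i,p1), (i,p2), (i,p3)}
  {g, i} × {p1, p2} = {(g,p1), (g,p2), (i,p1), (i,p2)}
  {g, i} × {p2, p3} = {(g,p2), (g,p3), (i,p2), (i,p3)}
  {h, i} × {p1, p2} = {(h,p1), (h,p2), (i,p1), (i,p2)}
  {h, i} × {p2, p3} = {(h,p2), (h,p3), (i,p2), (i,p3)}
  {g, i} × {p1, p2, p3} = {(g,p1), (g,p2), (g,p3), (i,p1), (i,p2), (i,p3)}
  {g, h, i} × {p1, p2} = {(g,p1), (g,p2), (h,p1), (h,p2), (i,p1), (i,p2)}
  {g, h, i} × {p2, p3} = {(g,p2), (g,p3), (h,p2), (h,p3), (i,p2), (i,p3)}
  {h, i} × {p1, p2, p3} = {(h,p1), (h,p2), (h,p3), (i,p1), (i,p2), (i,p3)}
  {g, h, i} × {p1, p2, p3} = {(g,p1), (g,p2), (g,p3), (h,p1), (h,p2), (h,p3), (i,p1), (i,p2), (i,p3)}
These 26 distinct sets form the basis B.
Close under arbitrary unions to get τ_{X×Y}; counting gives |τ_{X×Y}| = 108.


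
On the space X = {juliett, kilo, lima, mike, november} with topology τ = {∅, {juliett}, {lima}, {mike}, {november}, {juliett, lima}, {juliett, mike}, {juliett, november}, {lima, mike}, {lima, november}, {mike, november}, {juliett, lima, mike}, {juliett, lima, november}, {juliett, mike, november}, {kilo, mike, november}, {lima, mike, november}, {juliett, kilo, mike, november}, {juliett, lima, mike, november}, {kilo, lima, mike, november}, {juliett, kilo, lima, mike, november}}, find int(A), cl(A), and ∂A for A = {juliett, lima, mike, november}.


int(A) = {juliett, lima, mike, november}, cl(A) = {juliett, kilo, lima, mike, november}, ∂A = {kilo}.

Closed sets in (X, τ) are complements of opens:
  closed(X, τ) = {∅, {juliett}, {kilo}, {lima}, {juliett, kilo}, {juliett, lima}, {kilo, lima}, {kilo, mike}, {kilo, november}, {juliett, kilo, lima}, {juliett, kilo, mike}, {juliett, kilo, november}, {kilo, lima, mike}, {kilo, lima, november}, {kilo, mike, november}, {juliett, kilo, lima, mike}, {juliett, kilo, lima, november}, {juliett, kilo, mike, november}, {kilo, lima, mike, november}, {juliett, kilo, lima, mike, november}}.
int(A) = ⋃ {U ∈ τ : U ⊆ A}. Opens contained in A: ∅, {juliett}, {lima}, {mike}, {november}, {juliett, lima}, {juliett, mike}, {juliett, november}, {lima, mike}, {lima, november}, {mike, november}, {juliett, lima, mike}, {juliett, lima, november}, {juliett, mike, november}, {lima, mike, november}, {juliett, lima, mike, november}.
Taking the union of these: int(A) = {juliett, lima, mike, november}.
cl(A) = ⋂ {C closed : A ⊆ C}. Closed sets containing A: {juliett, kilo, lima, mike, november}.
Intersecting these: cl(A) = {juliett, kilo, lima, mike, november}.
∂A = cl(A) ∖ int(A) = {juliett, kilo, lima, mike, november} ∖ {juliett, lima, mike, november} = {kilo}.


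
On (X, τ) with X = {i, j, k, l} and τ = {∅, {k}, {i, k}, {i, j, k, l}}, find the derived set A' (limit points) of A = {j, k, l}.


A' = {i, j, l}

For each x ∈ X, list the open sets U ∈ τ with x ∈ U, then check whether U ∩ (A ∖ {x}) ≠ ∅ for every such U.
  x = i: opens ∋ x are {i, k}, {i, j, k, l}; each meets A ∖ {i}, so x IS a limit point.
  x = j: opens ∋ x are {i, j, k, l}; each meets A ∖ {j}, so x IS a limit point.
  x = k: open {k} ∋ x has {k} ∩ (A ∖ {k}) = ∅, so x is NOT a limit point.
  x = l: opens ∋ x are {i, j, k, l}; each meets A ∖ {l}, so x IS a limit point.
Collecting: A' = {i, j, l}.


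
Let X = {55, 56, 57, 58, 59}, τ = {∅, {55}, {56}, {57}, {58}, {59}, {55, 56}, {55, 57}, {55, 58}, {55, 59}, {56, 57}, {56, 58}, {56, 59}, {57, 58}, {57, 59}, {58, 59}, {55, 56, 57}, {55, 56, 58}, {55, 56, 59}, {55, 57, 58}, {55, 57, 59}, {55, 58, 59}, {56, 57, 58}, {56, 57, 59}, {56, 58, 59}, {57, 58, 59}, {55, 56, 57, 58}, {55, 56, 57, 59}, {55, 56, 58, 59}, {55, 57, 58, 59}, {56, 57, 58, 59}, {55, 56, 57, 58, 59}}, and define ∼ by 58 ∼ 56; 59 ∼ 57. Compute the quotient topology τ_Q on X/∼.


X/∼ = {[55], [56=58], [57=59]}; |τ_Q| = 8.

Equivalence classes: [55], [56=58], [57=59].
Quotient map π: X → X/∼ sends 55 ↦ [55], 56 ↦ [56=58], 57 ↦ [57=59], 58 ↦ [56=58], 59 ↦ [57=59].
For each subset V ⊆ X/∼, compute π^{-1}(V) ⊆ X and check whether π^{-1}(V) ∈ τ. V is open in τ_Q iff π^{-1}(V) ∈ τ.
  V = {}: π^{-1}(V) = ∅ ∈ τ ✓.
  V = {[55]}: π^{-1}(V) = {55} ∈ τ ✓.
  V = {[56=58]}: π^{-1}(V) = {56, 58} ∈ τ ✓.
  V = {[55], [56=58]}: π^{-1}(V) = {55, 56, 58} ∈ τ ✓.
  V = {[57=59]}: π^{-1}(V) = {57, 59} ∈ τ ✓.
  V = {[55], [57=59]}: π^{-1}(V) = {55, 57, 59} ∈ τ ✓.
  V = {[56=58], [57=59]}: π^{-1}(V) = {56, 57, 58, 59} ∈ τ ✓.
  V = {[55], [56=58], [57=59]}: π^{-1}(V) = {55, 56, 57, 58, 59} ∈ τ ✓.
Open sets in the quotient: τ_Q = {{}, {[55]}, {[56=58]}, {[55], [56=58]}, {[57=59]}, {[55], [57=59]}, {[56=58], [57=59]}, {[55], [56=58], [57=59]}} (8 elements).


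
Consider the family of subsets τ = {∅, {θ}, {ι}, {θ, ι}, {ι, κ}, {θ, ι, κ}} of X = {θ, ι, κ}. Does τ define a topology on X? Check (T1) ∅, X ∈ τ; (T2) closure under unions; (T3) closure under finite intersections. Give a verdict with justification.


τ IS a topology on X.

Axiom (T1): ∅ ∈ τ? Yes; X ∈ τ? Yes.
Axiom (T2/T3): check pairwise unions and intersections of members of τ.
All pairwise intersections and unions checked — each lies in τ. Therefore τ satisfies (T1), (T2), (T3): it IS a topology on X.


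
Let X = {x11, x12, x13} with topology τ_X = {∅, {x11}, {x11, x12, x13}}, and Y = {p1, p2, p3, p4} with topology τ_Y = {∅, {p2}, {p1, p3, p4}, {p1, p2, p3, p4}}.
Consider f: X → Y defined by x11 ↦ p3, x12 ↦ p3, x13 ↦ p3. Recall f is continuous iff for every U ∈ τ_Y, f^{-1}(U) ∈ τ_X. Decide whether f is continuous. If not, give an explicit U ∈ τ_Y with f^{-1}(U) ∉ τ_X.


f IS continuous.

Compute f^{-1}(U) for each U ∈ τ_Y:
  U = ∅: f^{-1}(U) = ∅ ∈ τ_X ✓.
  U = {p2}: f^{-1}(U) = ∅ ∈ τ_X ✓.
  U = {p1, p3, p4}: f^{-1}(U) = {x11, x12, x13} ∈ τ_X ✓.
  U = {p1, p2, p3, p4}: f^{-1}(U) = {x11, x12, x13} ∈ τ_X ✓.
Every preimage lies in τ_X, so f IS continuous.


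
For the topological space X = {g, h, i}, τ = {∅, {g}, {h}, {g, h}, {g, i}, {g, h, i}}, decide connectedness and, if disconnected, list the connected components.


(X, τ) is disconnected; components = [{h}, {g, i}].

Find clopen sets (U ∈ τ with X ∖ U ∈ τ):
  U = ∅, X ∖ U = {g, h, i} — both open, so U is clopen.
  U = {h}, X ∖ U = {g, i} — both open, so U is clopen.
  U = {g, i}, X ∖ U = {h} — both open, so U is clopen.
  U = {g, h, i}, X ∖ U = ∅ — both open, so U is clopen.
Nontrivial clopen(s) exist: e.g. {g, i}. So (X, τ) is disconnected.
Compute connected components by grouping points that agree on all clopens:
  component: {h}
  component: {g, i}


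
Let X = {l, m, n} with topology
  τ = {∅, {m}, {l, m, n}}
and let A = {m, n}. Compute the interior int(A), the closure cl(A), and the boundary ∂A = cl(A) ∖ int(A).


int(A) = {m}, cl(A) = {l, m, n}, ∂A = {l, n}.

Closed sets in (X, τ) are complements of opens:
  closed(X, τ) = {∅, {l, n}, {l, m, n}}.
int(A) = ⋃ {U ∈ τ : U ⊆ A}. Opens contained in A: ∅, {m}.
Taking the union of these: int(A) = {m}.
cl(A) = ⋂ {C closed : A ⊆ C}. Closed sets containing A: {l, m, n}.
Intersecting these: cl(A) = {l, m, n}.
∂A = cl(A) ∖ int(A) = {l, m, n} ∖ {m} = {l, n}.


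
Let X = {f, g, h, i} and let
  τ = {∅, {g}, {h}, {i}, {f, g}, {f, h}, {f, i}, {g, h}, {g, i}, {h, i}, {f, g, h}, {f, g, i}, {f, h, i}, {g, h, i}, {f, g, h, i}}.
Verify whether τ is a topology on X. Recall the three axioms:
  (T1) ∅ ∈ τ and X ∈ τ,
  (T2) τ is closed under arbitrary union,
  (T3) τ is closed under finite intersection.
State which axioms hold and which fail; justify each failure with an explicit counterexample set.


τ is NOT a topology on X.

Axiom (T1): ∅ ∈ τ? Yes; X ∈ τ? Yes.
Axiom (T2/T3): check pairwise unions and intersections of members of τ.
Counterexample for (T3): {f, g} ∩ {f, h} = {f} ∉ τ. Therefore τ is NOT a topology.


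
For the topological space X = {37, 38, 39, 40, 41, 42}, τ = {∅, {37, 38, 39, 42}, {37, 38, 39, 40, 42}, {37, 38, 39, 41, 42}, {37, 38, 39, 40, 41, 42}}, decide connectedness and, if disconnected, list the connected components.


(X, τ) is connected.

Find clopen sets (U ∈ τ with X ∖ U ∈ τ):
  U = ∅, X ∖ U = {37, 38, 39, 40, 41, 42} — both open, so U is clopen.
  U = {37, 38, 39, 40, 41, 42}, X ∖ U = ∅ — both open, so U is clopen.
Only trivial clopens (∅ and X) exist, so (X, τ) is connected.
Compute connected components by grouping points that agree on all clopens:
  component: {37, 38, 39, 40, 41, 42}


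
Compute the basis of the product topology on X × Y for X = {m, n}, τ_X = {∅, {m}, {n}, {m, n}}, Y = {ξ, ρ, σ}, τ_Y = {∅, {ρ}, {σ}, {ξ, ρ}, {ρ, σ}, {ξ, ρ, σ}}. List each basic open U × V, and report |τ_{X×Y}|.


Basis B = {∅ × ∅, {m} × {ρ}, {m} × {σ}, {n} × {ρ}, {n} × {σ}, {m} × {ξ, ρ}, {m} × {ρ, σ}, {m, n} × {ρ}, {m, n} × {σ}, {n} × {ξ, ρ}, {n} × {ρ, σ}, {m} × {ξ, ρ, σ}, {n} × {ξ, ρ, σ}, {m, n} × {ξ, ρ}, {m, n} × {ρ, σ}, {m, n} × {ξ, ρ, σ}}; |τ_{X×Y}| = 36.

Enumerate products U × V with U ∈ τ_X, V ∈ τ_Y (deduplicated):
  ∅ × ∅ = {} (∅)
  {m} × {ρ} = {(m,ρ)}
  {m} × {σ} = {(m,σ)}
  {n} × {ρ} = {(n,ρ)}
  {n} × {σ} = {(n,σ)}
  {m} × {ξ, ρ} = {(m,ξ), (m,ρ)}
  {m} × {ρ, σ} = {(m,ρ), (m,σ)}
  {m, n} × {ρ} = {(m,ρ), (n,ρ)}
  {m, n} × {σ} = {(m,σ), (n,σ)}
  {n} × {ξ, ρ} = {(n,ξ), (n,ρ)}
  {n} × {ρ, σ} = {(n,ρ), (n,σ)}
  {m} × {ξ, ρ, σ} = {(m,ξ), (m,ρ), (m,σ)}
  {n} × {ξ, ρ, σ} = {(n,ξ), (n,ρ), (n,σ)}
  {m, n} × {ξ, ρ} = {(m,ξ), (m,ρ), (n,ξ), (n,ρ)}
  {m, n} × {ρ, σ} = {(m,ρ), (m,σ), (n,ρ), (n,σ)}
  {m, n} × {ξ, ρ, σ} = {(m,ξ), (m,ρ), (m,σ), (n,ξ), (n,ρ), (n,σ)}
These 16 distinct sets form the basis B.
Close under arbitrary unions to get τ_{X×Y}; counting gives |τ_{X×Y}| = 36.


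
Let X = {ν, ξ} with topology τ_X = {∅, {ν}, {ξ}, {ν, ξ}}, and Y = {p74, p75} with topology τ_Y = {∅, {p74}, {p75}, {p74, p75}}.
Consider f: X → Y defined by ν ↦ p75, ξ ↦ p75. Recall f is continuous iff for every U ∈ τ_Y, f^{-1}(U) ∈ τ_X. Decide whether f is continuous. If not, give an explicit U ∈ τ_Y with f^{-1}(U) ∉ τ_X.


f IS continuous.

Compute f^{-1}(U) for each U ∈ τ_Y:
  U = ∅: f^{-1}(U) = ∅ ∈ τ_X ✓.
  U = {p74}: f^{-1}(U) = ∅ ∈ τ_X ✓.
  U = {p75}: f^{-1}(U) = {ν, ξ} ∈ τ_X ✓.
  U = {p74, p75}: f^{-1}(U) = {ν, ξ} ∈ τ_X ✓.
Every preimage lies in τ_X, so f IS continuous.


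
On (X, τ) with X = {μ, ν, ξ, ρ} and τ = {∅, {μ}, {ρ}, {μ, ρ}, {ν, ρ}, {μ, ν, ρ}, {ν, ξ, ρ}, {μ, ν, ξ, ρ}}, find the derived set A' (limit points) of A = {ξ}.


A' = ∅

For each x ∈ X, list the open sets U ∈ τ with x ∈ U, then check whether U ∩ (A ∖ {x}) ≠ ∅ for every such U.
  x = μ: open {μ} ∋ x has {μ} ∩ (A ∖ {μ}) = ∅, so x is NOT a limit point.
  x = ν: open {ν, ρ} ∋ x has {ν, ρ} ∩ (A ∖ {ν}) = ∅, so x is NOT a limit point.
  x = ξ: open {ν, ξ, ρ} ∋ x has {ν, ξ, ρ} ∩ (A ∖ {ξ}) = ∅, so x is NOT a limit point.
  x = ρ: open {ρ} ∋ x has {ρ} ∩ (A ∖ {ρ}) = ∅, so x is NOT a limit point.
Collecting: A' = ∅.
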